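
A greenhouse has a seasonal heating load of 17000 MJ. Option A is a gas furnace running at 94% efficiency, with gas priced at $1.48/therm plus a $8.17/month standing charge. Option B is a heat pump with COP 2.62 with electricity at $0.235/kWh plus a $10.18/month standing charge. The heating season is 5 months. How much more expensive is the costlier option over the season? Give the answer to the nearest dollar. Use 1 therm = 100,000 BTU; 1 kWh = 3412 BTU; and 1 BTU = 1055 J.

$180

Heat load = 17000 MJ = 17,000,000,000 J / 1055 = 16,113,744 BTU
Gas: input = 16,113,744 / 0.94 = 17,142,281 BTU = 171.4 therm → 171.4 × $1.48 = $253.71; + 5 × $8.17 standing = $294.56
Heat pump: 16,113,744 BTU / 3412 = 4,723 kWh heat; / 2.62 = 1,803 kWh in → × $0.235 = $423.60; + 5 × $10.18 standing = $474.50
Difference = |$294.56 − $474.50| = $179.94 ≈ $180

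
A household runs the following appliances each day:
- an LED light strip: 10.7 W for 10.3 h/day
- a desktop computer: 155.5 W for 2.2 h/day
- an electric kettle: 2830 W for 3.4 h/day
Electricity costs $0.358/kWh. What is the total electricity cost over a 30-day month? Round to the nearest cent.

LED light strip: 10.7 W × 10.3 h × 30 d = 3,306 Wh = 3.306 kWh
desktop computer: 155.5 W × 2.2 h × 30 d = 10,263 Wh = 10.26 kWh
electric kettle: 2830 W × 3.4 h × 30 d = 288,660 Wh = 288.7 kWh
Total energy = 3.306 + 10.26 + 288.7 = 302.2 kWh
Cost = 302.2 kWh × $0.358 = $108.20

$108.20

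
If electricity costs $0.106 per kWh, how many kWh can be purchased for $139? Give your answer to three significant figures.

$139 / $0.106 per kWh = 1,311 kWh

1310 kWh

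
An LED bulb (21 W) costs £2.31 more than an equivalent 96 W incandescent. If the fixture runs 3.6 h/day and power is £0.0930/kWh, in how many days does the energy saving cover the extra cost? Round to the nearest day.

92 days

Power saved = 96 − 21 = 75 W
Daily energy saved = 75 W × 3.6 h = 270 Wh = 0.27 kWh
Daily savings = 0.27 × £0.0930 = £0.0251
Payback = £2.31 / £0.0251 per day = 92 days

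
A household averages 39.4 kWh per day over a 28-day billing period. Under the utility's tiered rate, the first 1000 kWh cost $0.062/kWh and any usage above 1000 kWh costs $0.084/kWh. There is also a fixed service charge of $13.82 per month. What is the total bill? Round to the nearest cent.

$84.49

Usage = 39.4 kWh/day × 28 days = 1103.2 kWh
First 1000 kWh × $0.062 = $62.00
Remaining 103.2 kWh × $0.084 = $8.67
Energy charge = $70.67; + service $13.82 = $84.49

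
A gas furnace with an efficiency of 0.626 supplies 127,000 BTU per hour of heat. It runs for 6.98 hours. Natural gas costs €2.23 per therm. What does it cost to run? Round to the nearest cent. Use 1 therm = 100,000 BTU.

Heat delivered = 127,000 BTU/h × 6.98 h = 886,460 BTU
Gas input = 886,460 / 0.626 = 1,416,070 BTU
= 1,416,070 / 100,000 = 14.16 therm
Cost = 14.16 × €2.23/therm = €31.58

€31.58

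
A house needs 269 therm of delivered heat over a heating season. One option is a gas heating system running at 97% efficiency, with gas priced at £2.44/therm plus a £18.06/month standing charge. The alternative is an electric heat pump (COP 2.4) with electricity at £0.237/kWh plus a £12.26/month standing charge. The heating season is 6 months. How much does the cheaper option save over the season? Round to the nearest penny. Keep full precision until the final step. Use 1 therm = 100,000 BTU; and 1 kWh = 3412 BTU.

£67.08

Heat load = 269 therm × 100,000 = 26,900,000 BTU
Gas: input = 26,900,000 / 0.97 = 27,731,959 BTU = 277.3 therm → 277.3 × £2.44 = £676.66; + 6 × £18.06 standing = £785.02
Heat pump: 26,900,000 BTU / 3412 = 7,884 kWh heat; / 2.4 = 3,285 kWh in → × £0.237 = £778.54; + 6 × £12.26 standing = £852.10
Difference = |£785.02 − £852.10| = £67.08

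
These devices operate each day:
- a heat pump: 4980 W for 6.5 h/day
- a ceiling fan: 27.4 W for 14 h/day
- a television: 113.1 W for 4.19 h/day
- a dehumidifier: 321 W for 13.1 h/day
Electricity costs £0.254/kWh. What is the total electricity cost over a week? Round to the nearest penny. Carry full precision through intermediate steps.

£66.56

heat pump: 4980 W × 6.5 h × 7 d = 226,590 Wh = 226.6 kWh
ceiling fan: 27.4 W × 14 h × 7 d = 2,685 Wh = 2.685 kWh
television: 113.1 W × 4.19 h × 7 d = 3,317 Wh = 3.317 kWh
dehumidifier: 321 W × 13.1 h × 7 d = 29,436 Wh = 29.44 kWh
Total energy = 226.6 + 2.685 + 3.317 + 29.44 = 262 kWh
Cost = 262 kWh × £0.254 = £66.56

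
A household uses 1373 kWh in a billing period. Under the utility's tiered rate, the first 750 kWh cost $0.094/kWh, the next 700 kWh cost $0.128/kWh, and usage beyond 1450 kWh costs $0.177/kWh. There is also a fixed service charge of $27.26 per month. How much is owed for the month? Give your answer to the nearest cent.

$177.50

First 750 kWh × $0.094 = $70.50
Next 623 kWh × $0.128 = $79.74
Remaining tier: 0 kWh (not reached)
Energy charge = $150.24; + service $27.26 = $177.50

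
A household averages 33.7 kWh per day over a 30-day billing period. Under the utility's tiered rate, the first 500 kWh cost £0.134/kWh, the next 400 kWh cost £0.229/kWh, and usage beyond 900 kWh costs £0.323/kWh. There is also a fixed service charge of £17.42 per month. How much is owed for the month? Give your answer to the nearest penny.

Usage = 33.7 kWh/day × 30 days = 1011 kWh
First 500 kWh × £0.134 = £67.00
Next 400 kWh × £0.229 = £91.60
Remaining 111 kWh × £0.323 = £35.85
Energy charge = £194.45; + service £17.42 = £211.87

£211.87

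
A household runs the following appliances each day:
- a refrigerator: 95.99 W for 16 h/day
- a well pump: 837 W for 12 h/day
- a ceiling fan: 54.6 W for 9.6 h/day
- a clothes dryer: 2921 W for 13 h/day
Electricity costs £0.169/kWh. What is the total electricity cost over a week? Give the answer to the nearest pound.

refrigerator: 95.99 W × 16 h × 7 d = 10,751 Wh = 10.75 kWh
well pump: 837 W × 12 h × 7 d = 70,308 Wh = 70.31 kWh
ceiling fan: 54.6 W × 9.6 h × 7 d = 3,669 Wh = 3.669 kWh
clothes dryer: 2921 W × 13 h × 7 d = 265,811 Wh = 265.8 kWh
Total energy = 10.75 + 70.31 + 3.669 + 265.8 = 350.5 kWh
Cost = 350.5 kWh × £0.169 = £59.24 ≈ £59

£59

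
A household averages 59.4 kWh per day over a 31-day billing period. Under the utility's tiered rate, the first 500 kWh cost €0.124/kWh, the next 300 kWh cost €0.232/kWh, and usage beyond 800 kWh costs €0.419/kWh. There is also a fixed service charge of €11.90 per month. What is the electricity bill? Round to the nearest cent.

€579.85

Usage = 59.4 kWh/day × 31 days = 1841.4 kWh
First 500 kWh × €0.124 = €62.00
Next 300 kWh × €0.232 = €69.60
Remaining 1041.4 kWh × €0.419 = €436.35
Energy charge = €567.95; + service €11.90 = €579.85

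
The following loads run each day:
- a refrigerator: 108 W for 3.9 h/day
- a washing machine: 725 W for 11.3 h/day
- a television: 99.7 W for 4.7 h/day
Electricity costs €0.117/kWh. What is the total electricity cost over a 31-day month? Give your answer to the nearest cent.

refrigerator: 108 W × 3.9 h × 31 d = 13,057 Wh = 13.06 kWh
washing machine: 725 W × 11.3 h × 31 d = 253,968 Wh = 254 kWh
television: 99.7 W × 4.7 h × 31 d = 14,526 Wh = 14.53 kWh
Total energy = 13.06 + 254 + 14.53 = 281.6 kWh
Cost = 281.6 kWh × €0.117 = €32.94

€32.94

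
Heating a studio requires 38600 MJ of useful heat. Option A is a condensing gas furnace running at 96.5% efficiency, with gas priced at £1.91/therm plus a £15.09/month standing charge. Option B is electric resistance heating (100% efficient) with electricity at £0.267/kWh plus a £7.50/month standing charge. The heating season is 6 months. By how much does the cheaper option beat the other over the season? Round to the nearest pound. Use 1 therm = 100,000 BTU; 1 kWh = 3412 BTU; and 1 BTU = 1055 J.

£2093

Heat load = 38600 MJ = 38,600,000,000 J / 1055 = 36,587,678 BTU
Gas: input = 36,587,678 / 0.965 = 37,914,692 BTU = 379.1 therm → 379.1 × £1.91 = £724.17; + 6 × £15.09 standing = £814.71
Electric: 36,587,678 BTU / 3412 = 10,720 kWh → × £0.267 = £2,863.10; + 6 × £7.50 standing = £2,908.10
Difference = |£814.71 − £2,908.10| = £2,093.39 ≈ £2093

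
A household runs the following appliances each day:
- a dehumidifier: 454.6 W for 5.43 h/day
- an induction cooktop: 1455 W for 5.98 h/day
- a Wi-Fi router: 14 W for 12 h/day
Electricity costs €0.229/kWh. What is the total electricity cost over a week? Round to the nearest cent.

€18.17

dehumidifier: 454.6 W × 5.43 h × 7 d = 17,279 Wh = 17.28 kWh
induction cooktop: 1455 W × 5.98 h × 7 d = 60,906 Wh = 60.91 kWh
Wi-Fi router: 14 W × 12 h × 7 d = 1,176 Wh = 1.176 kWh
Total energy = 17.28 + 60.91 + 1.176 = 79.36 kWh
Cost = 79.36 kWh × €0.229 = €18.17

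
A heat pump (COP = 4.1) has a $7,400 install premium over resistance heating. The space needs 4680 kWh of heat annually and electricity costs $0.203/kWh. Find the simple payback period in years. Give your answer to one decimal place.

Resistance: 4680 kWh × $0.203 = $950.04/yr
Heat pump: 4680 / 4.1 = 1141 kWh in → × $0.203 = $231.72/yr
Annual savings = $718.32
Payback = $7,400 / $718.32 = 10.3 years

10.3 years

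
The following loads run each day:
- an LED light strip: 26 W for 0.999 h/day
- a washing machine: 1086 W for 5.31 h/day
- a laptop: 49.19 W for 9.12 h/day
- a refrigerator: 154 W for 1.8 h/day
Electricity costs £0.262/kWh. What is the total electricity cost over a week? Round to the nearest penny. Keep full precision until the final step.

LED light strip: 26 W × 0.999 h × 7 d = 182 Wh = 0.1818 kWh
washing machine: 1086 W × 5.31 h × 7 d = 40,367 Wh = 40.37 kWh
laptop: 49.19 W × 9.12 h × 7 d = 3,140 Wh = 3.14 kWh
refrigerator: 154 W × 1.8 h × 7 d = 1,940 Wh = 1.94 kWh
Total energy = 0.1818 + 40.37 + 3.14 + 1.94 = 45.63 kWh
Cost = 45.63 kWh × £0.262 = £11.95

£11.95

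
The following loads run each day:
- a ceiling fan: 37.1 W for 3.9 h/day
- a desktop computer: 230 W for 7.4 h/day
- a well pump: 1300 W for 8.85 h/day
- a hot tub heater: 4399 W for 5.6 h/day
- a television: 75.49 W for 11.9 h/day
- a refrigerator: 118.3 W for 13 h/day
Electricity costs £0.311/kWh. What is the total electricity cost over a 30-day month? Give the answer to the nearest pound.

£377

ceiling fan: 37.1 W × 3.9 h × 30 d = 4,341 Wh = 4.341 kWh
desktop computer: 230 W × 7.4 h × 30 d = 51,060 Wh = 51.06 kWh
well pump: 1300 W × 8.85 h × 30 d = 345,150 Wh = 345.1 kWh
hot tub heater: 4399 W × 5.6 h × 30 d = 739,032 Wh = 739 kWh
television: 75.49 W × 11.9 h × 30 d = 26,950 Wh = 26.95 kWh
refrigerator: 118.3 W × 13 h × 30 d = 46,137 Wh = 46.14 kWh
Total energy = 4.341 + 51.06 + 345.1 + 739 + 26.95 + 46.14 = 1,213 kWh
Cost = 1,213 kWh × £0.311 = £377.14 ≈ £377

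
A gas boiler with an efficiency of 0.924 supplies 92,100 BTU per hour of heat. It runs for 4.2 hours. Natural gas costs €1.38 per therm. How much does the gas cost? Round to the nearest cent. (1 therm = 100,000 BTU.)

Heat delivered = 92,100 BTU/h × 4.2 h = 386,820 BTU
Gas input = 386,820 / 0.924 = 418,636 BTU
= 418,636 / 100,000 = 4.186 therm
Cost = 4.186 × €1.38/therm = €5.78

€5.78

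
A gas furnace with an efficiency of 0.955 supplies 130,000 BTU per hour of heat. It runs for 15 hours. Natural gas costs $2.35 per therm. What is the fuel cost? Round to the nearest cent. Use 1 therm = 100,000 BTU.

Heat delivered = 130,000 BTU/h × 15 h = 1,950,000 BTU
Gas input = 1,950,000 / 0.955 = 2,041,885 BTU
= 2,041,885 / 100,000 = 20.42 therm
Cost = 20.42 × $2.35/therm = $47.98

$47.98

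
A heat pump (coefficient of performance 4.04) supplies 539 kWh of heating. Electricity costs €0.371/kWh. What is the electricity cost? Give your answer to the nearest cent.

€49.50

Electrical input = 539 kWh / 4.04 = 133.4 kWh
Cost = 133.4 × €0.371/kWh = €49.50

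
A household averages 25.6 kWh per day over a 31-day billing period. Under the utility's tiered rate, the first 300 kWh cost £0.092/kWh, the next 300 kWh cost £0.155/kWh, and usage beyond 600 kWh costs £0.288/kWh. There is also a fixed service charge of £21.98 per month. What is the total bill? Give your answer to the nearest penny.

£151.84

Usage = 25.6 kWh/day × 31 days = 793.6 kWh
First 300 kWh × £0.092 = £27.60
Next 300 kWh × £0.155 = £46.50
Remaining 193.6 kWh × £0.288 = £55.76
Energy charge = £129.86; + service £21.98 = £151.84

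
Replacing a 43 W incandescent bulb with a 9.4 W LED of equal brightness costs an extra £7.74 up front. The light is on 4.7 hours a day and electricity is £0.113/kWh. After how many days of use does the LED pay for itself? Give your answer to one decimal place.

Power saved = 43 − 9.4 = 33.6 W
Daily energy saved = 33.6 W × 4.7 h = 157.9 Wh = 0.15792 kWh
Daily savings = 0.15792 × £0.113 = £0.0178
Payback = £7.74 / £0.0178 per day = 433.7 days

433.7 days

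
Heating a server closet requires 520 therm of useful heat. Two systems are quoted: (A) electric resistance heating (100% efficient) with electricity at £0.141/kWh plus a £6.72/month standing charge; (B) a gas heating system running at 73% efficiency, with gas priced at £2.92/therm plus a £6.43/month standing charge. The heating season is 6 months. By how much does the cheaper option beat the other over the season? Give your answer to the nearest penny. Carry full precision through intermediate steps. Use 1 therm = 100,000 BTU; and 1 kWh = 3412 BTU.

Heat load = 520 therm × 100,000 = 52,000,000 BTU
Gas: input = 52,000,000 / 0.73 = 71,232,877 BTU = 712.3 therm → 712.3 × £2.92 = £2,080.00; + 6 × £6.43 standing = £2,118.58
Electric: 52,000,000 BTU / 3412 = 15,240 kWh → × £0.141 = £2,148.89; + 6 × £6.72 standing = £2,189.21
Difference = |£2,118.58 − £2,189.21| = £70.63

£70.63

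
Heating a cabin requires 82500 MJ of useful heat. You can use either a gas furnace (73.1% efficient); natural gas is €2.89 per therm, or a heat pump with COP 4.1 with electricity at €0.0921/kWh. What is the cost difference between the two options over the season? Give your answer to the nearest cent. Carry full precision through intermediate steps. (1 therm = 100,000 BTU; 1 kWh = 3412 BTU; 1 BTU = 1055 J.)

Heat load = 82500 MJ = 82,500,000,000 J / 1055 = 78,199,052 BTU
Gas: input = 78,199,052 / 0.731 = 106,975,448 BTU = 1,070 therm → 1,070 × €2.89 = €3,091.59
Heat pump: 78,199,052 BTU / 3412 = 22,920 kWh heat; / 4.1 = 5,590 kWh in → × €0.0921 = €514.84
Difference = |€3,091.59 − €514.84| = €2,576.76

€2576.76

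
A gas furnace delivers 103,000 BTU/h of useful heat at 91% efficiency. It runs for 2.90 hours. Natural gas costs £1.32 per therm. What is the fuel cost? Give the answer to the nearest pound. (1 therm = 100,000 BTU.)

Heat delivered = 103,000 BTU/h × 2.90 h = 298,700 BTU
Gas input = 298,700 / 0.91 = 328,242 BTU
= 328,242 / 100,000 = 3.282 therm
Cost = 3.282 × £1.32/therm = £4.33 ≈ £4

£4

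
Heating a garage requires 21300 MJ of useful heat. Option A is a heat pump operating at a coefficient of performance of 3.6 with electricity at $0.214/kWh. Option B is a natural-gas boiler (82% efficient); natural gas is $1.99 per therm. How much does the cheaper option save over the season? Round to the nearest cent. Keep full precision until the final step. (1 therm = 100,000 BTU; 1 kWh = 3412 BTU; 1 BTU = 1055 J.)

Heat load = 21300 MJ = 21,300,000,000 J / 1055 = 20,189,573 BTU
Gas: input = 20,189,573 / 0.82 = 24,621,431 BTU = 246.2 therm → 246.2 × $1.99 = $489.97
Heat pump: 20,189,573 BTU / 3412 = 5,917 kWh heat; / 3.6 = 1,644 kWh in → × $0.214 = $351.75
Difference = |$489.97 − $351.75| = $138.22

$138.22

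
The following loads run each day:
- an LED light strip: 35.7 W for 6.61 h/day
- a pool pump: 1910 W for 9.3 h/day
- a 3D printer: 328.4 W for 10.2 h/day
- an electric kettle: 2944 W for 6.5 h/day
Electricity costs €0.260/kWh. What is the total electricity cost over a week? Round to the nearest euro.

LED light strip: 35.7 W × 6.61 h × 7 d = 1,652 Wh = 1.652 kWh
pool pump: 1910 W × 9.3 h × 7 d = 124,341 Wh = 124.3 kWh
3D printer: 328.4 W × 10.2 h × 7 d = 23,448 Wh = 23.45 kWh
electric kettle: 2944 W × 6.5 h × 7 d = 133,952 Wh = 134 kWh
Total energy = 1.652 + 124.3 + 23.45 + 134 = 283.4 kWh
Cost = 283.4 kWh × €0.260 = €73.68 ≈ €74

€74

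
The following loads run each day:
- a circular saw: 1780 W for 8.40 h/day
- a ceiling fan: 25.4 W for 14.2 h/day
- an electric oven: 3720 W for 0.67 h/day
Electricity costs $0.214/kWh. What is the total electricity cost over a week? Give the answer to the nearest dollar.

circular saw: 1780 W × 8.40 h × 7 d = 104,664 Wh = 104.7 kWh
ceiling fan: 25.4 W × 14.2 h × 7 d = 2,525 Wh = 2.525 kWh
electric oven: 3720 W × 0.67 h × 7 d = 17,447 Wh = 17.45 kWh
Total energy = 104.7 + 2.525 + 17.45 = 124.6 kWh
Cost = 124.6 kWh × $0.214 = $26.67 ≈ $27

$27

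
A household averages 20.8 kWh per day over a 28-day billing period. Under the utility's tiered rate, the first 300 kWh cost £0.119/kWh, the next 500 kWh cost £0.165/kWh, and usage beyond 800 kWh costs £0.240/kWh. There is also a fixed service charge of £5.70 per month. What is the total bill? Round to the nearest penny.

£88.00

Usage = 20.8 kWh/day × 28 days = 582.4 kWh
First 300 kWh × £0.119 = £35.70
Next 282.4 kWh × £0.165 = £46.60
Remaining tier: 0 kWh (not reached)
Energy charge = £82.30; + service £5.70 = £88.00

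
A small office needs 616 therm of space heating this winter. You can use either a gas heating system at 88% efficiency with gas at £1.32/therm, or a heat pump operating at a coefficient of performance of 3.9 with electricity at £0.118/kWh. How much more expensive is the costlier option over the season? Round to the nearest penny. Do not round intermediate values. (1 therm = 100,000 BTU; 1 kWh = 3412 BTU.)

Heat load = 616 therm × 100,000 = 61,600,000 BTU
Gas: input = 61,600,000 / 0.88 = 70,000,000 BTU = 700 therm → 700 × £1.32 = £924.00
Heat pump: 61,600,000 BTU / 3412 = 18,050 kWh heat; / 3.9 = 4,629 kWh in → × £0.118 = £546.25
Difference = |£924.00 − £546.25| = £377.75

£377.75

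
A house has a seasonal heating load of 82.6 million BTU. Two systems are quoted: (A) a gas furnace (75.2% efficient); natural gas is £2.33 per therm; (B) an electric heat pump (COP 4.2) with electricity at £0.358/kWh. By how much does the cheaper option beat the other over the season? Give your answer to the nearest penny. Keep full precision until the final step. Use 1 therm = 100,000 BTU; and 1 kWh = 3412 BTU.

Heat load = 82.6 × 10⁶ BTU = 82,600,000 BTU
Gas: input = 82,600,000 / 0.752 = 109,840,426 BTU = 1,098 therm → 1,098 × £2.33 = £2,559.28
Heat pump: 82,600,000 BTU / 3412 = 24,210 kWh heat; / 4.2 = 5,764 kWh in → × £0.358 = £2,063.50
Difference = |£2,559.28 − £2,063.50| = £495.78

£495.78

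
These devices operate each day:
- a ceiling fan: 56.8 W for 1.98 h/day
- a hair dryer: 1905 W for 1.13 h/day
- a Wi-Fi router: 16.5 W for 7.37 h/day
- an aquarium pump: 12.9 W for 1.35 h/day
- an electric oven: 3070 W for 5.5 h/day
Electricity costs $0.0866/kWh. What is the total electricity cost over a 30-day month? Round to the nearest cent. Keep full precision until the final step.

ceiling fan: 56.8 W × 1.98 h × 30 d = 3,374 Wh = 3.374 kWh
hair dryer: 1905 W × 1.13 h × 30 d = 64,579 Wh = 64.58 kWh
Wi-Fi router: 16.5 W × 7.37 h × 30 d = 3,648 Wh = 3.648 kWh
aquarium pump: 12.9 W × 1.35 h × 30 d = 522 Wh = 0.5225 kWh
electric oven: 3070 W × 5.5 h × 30 d = 506,550 Wh = 506.6 kWh
Total energy = 3.374 + 64.58 + 3.648 + 0.5225 + 506.6 = 578.7 kWh
Cost = 578.7 kWh × $0.0866 = $50.11

$50.11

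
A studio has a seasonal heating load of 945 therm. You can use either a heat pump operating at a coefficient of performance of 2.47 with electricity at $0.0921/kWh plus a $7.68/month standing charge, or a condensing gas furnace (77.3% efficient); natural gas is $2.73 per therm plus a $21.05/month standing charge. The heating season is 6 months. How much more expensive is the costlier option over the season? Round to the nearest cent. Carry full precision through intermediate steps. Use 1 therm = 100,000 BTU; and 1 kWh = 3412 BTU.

Heat load = 945 therm × 100,000 = 94,500,000 BTU
Gas: input = 94,500,000 / 0.773 = 122,250,970 BTU = 1,223 therm → 1,223 × $2.73 = $3,337.45; + 6 × $21.05 standing = $3,463.75
Heat pump: 94,500,000 BTU / 3412 = 27,700 kWh heat; / 2.47 = 11,210 kWh in → × $0.0921 = $1,032.73; + 6 × $7.68 standing = $1,078.81
Difference = |$3,463.75 − $1,078.81| = $2,384.94

$2384.94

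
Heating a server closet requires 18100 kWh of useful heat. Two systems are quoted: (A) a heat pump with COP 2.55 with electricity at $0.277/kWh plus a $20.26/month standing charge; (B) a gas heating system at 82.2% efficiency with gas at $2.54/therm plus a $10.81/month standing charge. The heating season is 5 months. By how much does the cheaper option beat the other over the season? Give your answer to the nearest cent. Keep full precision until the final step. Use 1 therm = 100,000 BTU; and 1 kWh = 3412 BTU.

$105.09

Heat load = 18100 kWh × 3412 = 61,757,200 BTU
Gas: input = 61,757,200 / 0.822 = 75,130,414 BTU = 751.3 therm → 751.3 × $2.54 = $1,908.31; + 5 × $10.81 standing = $1,962.36
Heat pump: 61,757,200 BTU / 3412 = 18,100 kWh heat; / 2.55 = 7,098 kWh in → × $0.277 = $1,966.16; + 5 × $20.26 standing = $2,067.46
Difference = |$1,962.36 − $2,067.46| = $105.09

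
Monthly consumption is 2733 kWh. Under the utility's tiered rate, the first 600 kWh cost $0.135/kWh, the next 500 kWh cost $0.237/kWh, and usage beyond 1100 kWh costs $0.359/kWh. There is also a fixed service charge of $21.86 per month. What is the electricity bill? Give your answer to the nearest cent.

$807.61

First 600 kWh × $0.135 = $81.00
Next 500 kWh × $0.237 = $118.50
Remaining 1633 kWh × $0.359 = $586.25
Energy charge = $785.75; + service $21.86 = $807.61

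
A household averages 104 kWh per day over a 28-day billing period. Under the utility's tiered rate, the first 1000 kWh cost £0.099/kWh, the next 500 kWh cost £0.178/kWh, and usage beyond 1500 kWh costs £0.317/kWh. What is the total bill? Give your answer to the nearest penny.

£635.60

Usage = 104 kWh/day × 28 days = 2912 kWh
First 1000 kWh × £0.099 = £99.00
Next 500 kWh × £0.178 = £89.00
Remaining 1412 kWh × £0.317 = £447.60
Total = £635.60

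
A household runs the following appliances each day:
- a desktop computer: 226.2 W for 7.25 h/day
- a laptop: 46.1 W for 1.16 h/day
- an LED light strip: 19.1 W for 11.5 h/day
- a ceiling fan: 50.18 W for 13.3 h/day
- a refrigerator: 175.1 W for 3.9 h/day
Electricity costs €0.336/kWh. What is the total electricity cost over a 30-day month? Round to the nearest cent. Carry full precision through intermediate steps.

desktop computer: 226.2 W × 7.25 h × 30 d = 49,198 Wh = 49.2 kWh
laptop: 46.1 W × 1.16 h × 30 d = 1,604 Wh = 1.604 kWh
LED light strip: 19.1 W × 11.5 h × 30 d = 6,590 Wh = 6.59 kWh
ceiling fan: 50.18 W × 13.3 h × 30 d = 20,022 Wh = 20.02 kWh
refrigerator: 175.1 W × 3.9 h × 30 d = 20,487 Wh = 20.49 kWh
Total energy = 49.2 + 1.604 + 6.59 + 20.02 + 20.49 = 97.9 kWh
Cost = 97.9 kWh × €0.336 = €32.89

€32.89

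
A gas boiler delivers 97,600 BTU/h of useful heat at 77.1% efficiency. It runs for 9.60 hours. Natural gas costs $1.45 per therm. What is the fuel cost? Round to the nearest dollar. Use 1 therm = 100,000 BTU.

Heat delivered = 97,600 BTU/h × 9.60 h = 936,960 BTU
Gas input = 936,960 / 0.771 = 1,215,253 BTU
= 1,215,253 / 100,000 = 12.15 therm
Cost = 12.15 × $1.45/therm = $17.62 ≈ $18

$18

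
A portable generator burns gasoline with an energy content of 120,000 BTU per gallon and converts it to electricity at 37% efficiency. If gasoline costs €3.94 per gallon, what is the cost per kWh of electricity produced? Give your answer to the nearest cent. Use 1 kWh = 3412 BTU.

€0.30

Electrical output per gallon = 120,000 BTU × 0.37 / 3412 BTU/kWh = 13.01 kWh
Cost per kWh = €3.94 / 13.01 kWh = €0.303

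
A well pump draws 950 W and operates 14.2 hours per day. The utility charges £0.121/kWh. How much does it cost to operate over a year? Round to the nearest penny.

£595.79

Energy = 950 W × 14.2 h/day × 365 days = 4,923,850 Wh = 4,924 kWh
Cost = 4,924 kWh × £0.121/kWh = £595.79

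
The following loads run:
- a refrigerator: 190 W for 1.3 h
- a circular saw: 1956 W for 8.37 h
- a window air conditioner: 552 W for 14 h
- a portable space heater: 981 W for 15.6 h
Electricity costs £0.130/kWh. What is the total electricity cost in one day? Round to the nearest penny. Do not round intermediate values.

refrigerator: 190 W × 1.3 h = 247 Wh = 0.247 kWh
circular saw: 1956 W × 8.37 h = 16,372 Wh = 16.37 kWh
window air conditioner: 552 W × 14 h = 7,728 Wh = 7.728 kWh
portable space heater: 981 W × 15.6 h = 15,304 Wh = 15.3 kWh
Total energy = 0.247 + 16.37 + 7.728 + 15.3 = 39.65 kWh
Cost = 39.65 kWh × £0.130 = £5.15

£5.15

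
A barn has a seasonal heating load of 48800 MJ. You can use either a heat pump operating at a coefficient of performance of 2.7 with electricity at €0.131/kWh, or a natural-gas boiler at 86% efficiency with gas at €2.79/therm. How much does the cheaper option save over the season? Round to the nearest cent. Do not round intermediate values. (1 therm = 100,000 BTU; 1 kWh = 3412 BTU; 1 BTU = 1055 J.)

Heat load = 48800 MJ = 48,800,000,000 J / 1055 = 46,255,924 BTU
Gas: input = 46,255,924 / 0.86 = 53,785,958 BTU = 537.9 therm → 537.9 × €2.79 = €1,500.63
Heat pump: 46,255,924 BTU / 3412 = 13,560 kWh heat; / 2.7 = 5,021 kWh in → × €0.131 = €657.76
Difference = |€1,500.63 − €657.76| = €842.87

€842.87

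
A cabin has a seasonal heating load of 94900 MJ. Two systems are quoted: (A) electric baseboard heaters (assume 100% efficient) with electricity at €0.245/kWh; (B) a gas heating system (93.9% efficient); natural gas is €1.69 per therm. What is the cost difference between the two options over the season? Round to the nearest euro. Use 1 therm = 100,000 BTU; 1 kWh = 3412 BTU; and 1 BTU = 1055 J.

Heat load = 94900 MJ = 94,900,000,000 J / 1055 = 89,952,607 BTU
Gas: input = 89,952,607 / 0.939 = 95,796,173 BTU = 958 therm → 958 × €1.69 = €1,618.96
Electric: 89,952,607 BTU / 3412 = 26,360 kWh → × €0.245 = €6,459.08
Difference = |€1,618.96 − €6,459.08| = €4,840.13 ≈ €4840

€4840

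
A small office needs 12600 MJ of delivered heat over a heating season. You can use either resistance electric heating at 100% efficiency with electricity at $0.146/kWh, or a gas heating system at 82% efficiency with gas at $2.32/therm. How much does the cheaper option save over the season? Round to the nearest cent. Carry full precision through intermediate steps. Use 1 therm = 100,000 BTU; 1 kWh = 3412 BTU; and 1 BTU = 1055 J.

$173.15

Heat load = 12600 MJ = 12,600,000,000 J / 1055 = 11,943,128 BTU
Gas: input = 11,943,128 / 0.82 = 14,564,790 BTU = 145.6 therm → 145.6 × $2.32 = $337.90
Electric: 11,943,128 BTU / 3412 = 3,500 kWh → × $0.146 = $511.05
Difference = |$337.90 − $511.05| = $173.15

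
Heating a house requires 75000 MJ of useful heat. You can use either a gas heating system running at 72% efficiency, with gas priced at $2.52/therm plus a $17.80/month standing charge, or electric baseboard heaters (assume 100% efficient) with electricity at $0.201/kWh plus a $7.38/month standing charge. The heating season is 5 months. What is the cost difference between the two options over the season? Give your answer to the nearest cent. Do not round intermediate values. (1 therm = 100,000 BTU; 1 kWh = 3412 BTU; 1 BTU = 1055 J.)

$1647.64

Heat load = 75000 MJ = 75,000,000,000 J / 1055 = 71,090,047 BTU
Gas: input = 71,090,047 / 0.72 = 98,736,177 BTU = 987.4 therm → 987.4 × $2.52 = $2,488.15; + 5 × $17.80 standing = $2,577.15
Electric: 71,090,047 BTU / 3412 = 20,840 kWh → × $0.201 = $4,187.90; + 5 × $7.38 standing = $4,224.80
Difference = |$2,577.15 − $4,224.80| = $1,647.64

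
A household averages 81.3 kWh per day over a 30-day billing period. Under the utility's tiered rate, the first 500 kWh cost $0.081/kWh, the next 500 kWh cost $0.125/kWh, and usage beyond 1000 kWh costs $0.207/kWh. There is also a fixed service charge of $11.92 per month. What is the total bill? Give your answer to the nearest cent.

$412.79

Usage = 81.3 kWh/day × 30 days = 2439 kWh
First 500 kWh × $0.081 = $40.50
Next 500 kWh × $0.125 = $62.50
Remaining 1439 kWh × $0.207 = $297.87
Energy charge = $400.87; + service $11.92 = $412.79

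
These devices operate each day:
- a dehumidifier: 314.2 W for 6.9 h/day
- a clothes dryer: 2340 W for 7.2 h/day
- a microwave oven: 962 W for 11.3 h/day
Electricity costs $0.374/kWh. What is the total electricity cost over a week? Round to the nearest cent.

$78.24

dehumidifier: 314.2 W × 6.9 h × 7 d = 15,176 Wh = 15.18 kWh
clothes dryer: 2340 W × 7.2 h × 7 d = 117,936 Wh = 117.9 kWh
microwave oven: 962 W × 11.3 h × 7 d = 76,094 Wh = 76.09 kWh
Total energy = 15.18 + 117.9 + 76.09 = 209.2 kWh
Cost = 209.2 kWh × $0.374 = $78.24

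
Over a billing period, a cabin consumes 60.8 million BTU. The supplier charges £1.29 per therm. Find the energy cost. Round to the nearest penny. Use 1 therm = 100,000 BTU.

60.8 million BTU × (10 therm/million BTU) = 608 therm
Cost = 608 therm × £1.29/therm = £784.32

£784.32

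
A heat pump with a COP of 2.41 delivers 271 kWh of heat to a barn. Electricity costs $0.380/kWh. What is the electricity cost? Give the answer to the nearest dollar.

$43

Electrical input = 271 kWh / 2.41 = 112.4 kWh
Cost = 112.4 × $0.380/kWh = $42.73 ≈ $43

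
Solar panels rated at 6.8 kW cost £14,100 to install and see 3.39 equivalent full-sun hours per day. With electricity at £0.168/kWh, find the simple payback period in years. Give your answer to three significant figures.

Daily generation = 6.8 kW × 3.39 h = 23.05 kWh
Annual generation = 23.05 × 365 = 8414 kWh
Annual savings = 8414 × £0.168 = £1,413.55
Payback = £14,100 / £1,413.55 = 9.97 years

9.97 years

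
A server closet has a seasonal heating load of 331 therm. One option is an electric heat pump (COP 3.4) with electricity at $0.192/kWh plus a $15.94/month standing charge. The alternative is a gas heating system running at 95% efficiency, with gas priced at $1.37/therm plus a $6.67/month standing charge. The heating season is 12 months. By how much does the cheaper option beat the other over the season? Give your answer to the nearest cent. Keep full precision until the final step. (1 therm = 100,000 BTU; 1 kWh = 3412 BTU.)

$181.73

Heat load = 331 therm × 100,000 = 33,100,000 BTU
Gas: input = 33,100,000 / 0.95 = 34,842,105 BTU = 348.4 therm → 348.4 × $1.37 = $477.34; + 12 × $6.67 standing = $557.38
Heat pump: 33,100,000 BTU / 3412 = 9,701 kWh heat; / 3.4 = 2,853 kWh in → × $0.192 = $547.82; + 12 × $15.94 standing = $739.10
Difference = |$557.38 − $739.10| = $181.73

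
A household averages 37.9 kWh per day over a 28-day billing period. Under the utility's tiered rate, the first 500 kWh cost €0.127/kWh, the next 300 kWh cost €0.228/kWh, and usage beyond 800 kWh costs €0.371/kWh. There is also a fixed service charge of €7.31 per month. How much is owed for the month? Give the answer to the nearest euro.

Usage = 37.9 kWh/day × 28 days = 1061.2 kWh
First 500 kWh × €0.127 = €63.50
Next 300 kWh × €0.228 = €68.40
Remaining 261.2 kWh × €0.371 = €96.91
Energy charge = €228.81; + service €7.31 = €236.12 ≈ €236

€236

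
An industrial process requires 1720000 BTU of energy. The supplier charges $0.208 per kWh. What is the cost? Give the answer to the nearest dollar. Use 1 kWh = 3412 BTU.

$105

1720000 BTU × (0.00029308 kWh/BTU) = 504.1 kWh
Cost = 504.1 kWh × $0.208/kWh = $104.85 ≈ $105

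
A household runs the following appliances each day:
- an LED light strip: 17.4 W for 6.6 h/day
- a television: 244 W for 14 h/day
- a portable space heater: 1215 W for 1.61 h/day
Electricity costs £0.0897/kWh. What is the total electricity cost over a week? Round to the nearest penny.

£3.45

LED light strip: 17.4 W × 6.6 h × 7 d = 804 Wh = 0.8039 kWh
television: 244 W × 14 h × 7 d = 23,912 Wh = 23.91 kWh
portable space heater: 1215 W × 1.61 h × 7 d = 13,693 Wh = 13.69 kWh
Total energy = 0.8039 + 23.91 + 13.69 = 38.41 kWh
Cost = 38.41 kWh × £0.0897 = £3.45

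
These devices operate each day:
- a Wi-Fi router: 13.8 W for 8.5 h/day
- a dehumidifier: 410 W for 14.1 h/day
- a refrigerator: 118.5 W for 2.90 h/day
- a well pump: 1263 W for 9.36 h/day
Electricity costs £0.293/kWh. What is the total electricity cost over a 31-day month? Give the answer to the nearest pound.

£164

Wi-Fi router: 13.8 W × 8.5 h × 31 d = 3,636 Wh = 3.636 kWh
dehumidifier: 410 W × 14.1 h × 31 d = 179,211 Wh = 179.2 kWh
refrigerator: 118.5 W × 2.90 h × 31 d = 10,653 Wh = 10.65 kWh
well pump: 1263 W × 9.36 h × 31 d = 366,472 Wh = 366.5 kWh
Total energy = 3.636 + 179.2 + 10.65 + 366.5 = 560 kWh
Cost = 560 kWh × £0.293 = £164.07 ≈ £164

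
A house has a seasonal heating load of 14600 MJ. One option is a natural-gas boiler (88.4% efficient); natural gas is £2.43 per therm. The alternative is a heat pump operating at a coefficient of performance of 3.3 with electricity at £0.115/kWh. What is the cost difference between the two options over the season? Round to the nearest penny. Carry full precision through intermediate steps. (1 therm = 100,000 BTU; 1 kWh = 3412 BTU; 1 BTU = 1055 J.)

£239.07

Heat load = 14600 MJ = 14,600,000,000 J / 1055 = 13,838,863 BTU
Gas: input = 13,838,863 / 0.884 = 15,654,822 BTU = 156.5 therm → 156.5 × £2.43 = £380.41
Heat pump: 13,838,863 BTU / 3412 = 4,056 kWh heat; / 3.3 = 1,229 kWh in → × £0.115 = £141.34
Difference = |£380.41 − £141.34| = £239.07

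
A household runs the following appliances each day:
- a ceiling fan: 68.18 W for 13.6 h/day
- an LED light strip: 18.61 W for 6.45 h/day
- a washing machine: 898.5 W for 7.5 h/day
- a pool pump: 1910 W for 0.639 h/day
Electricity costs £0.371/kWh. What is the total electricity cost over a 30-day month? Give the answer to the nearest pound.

ceiling fan: 68.18 W × 13.6 h × 30 d = 27,817 Wh = 27.82 kWh
LED light strip: 18.61 W × 6.45 h × 30 d = 3,601 Wh = 3.601 kWh
washing machine: 898.5 W × 7.5 h × 30 d = 202,162 Wh = 202.2 kWh
pool pump: 1910 W × 0.639 h × 30 d = 36,615 Wh = 36.61 kWh
Total energy = 27.82 + 3.601 + 202.2 + 36.61 = 270.2 kWh
Cost = 270.2 kWh × £0.371 = £100.24 ≈ £100

£100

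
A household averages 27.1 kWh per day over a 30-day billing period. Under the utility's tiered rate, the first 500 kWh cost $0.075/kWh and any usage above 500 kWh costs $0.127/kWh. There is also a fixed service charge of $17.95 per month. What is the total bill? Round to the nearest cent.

$95.20

Usage = 27.1 kWh/day × 30 days = 813 kWh
First 500 kWh × $0.075 = $37.50
Remaining 313 kWh × $0.127 = $39.75
Energy charge = $77.25; + service $17.95 = $95.20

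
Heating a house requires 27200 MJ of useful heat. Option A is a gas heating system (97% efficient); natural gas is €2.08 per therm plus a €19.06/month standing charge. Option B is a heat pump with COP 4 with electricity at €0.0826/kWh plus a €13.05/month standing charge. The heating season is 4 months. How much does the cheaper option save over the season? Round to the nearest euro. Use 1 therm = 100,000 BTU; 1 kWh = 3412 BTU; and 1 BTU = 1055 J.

€421

Heat load = 27200 MJ = 27,200,000,000 J / 1055 = 25,781,991 BTU
Gas: input = 25,781,991 / 0.97 = 26,579,372 BTU = 265.8 therm → 265.8 × €2.08 = €552.85; + 4 × €19.06 standing = €629.09
Heat pump: 25,781,991 BTU / 3412 = 7,556 kWh heat; / 4 = 1,889 kWh in → × €0.0826 = €156.04; + 4 × €13.05 standing = €208.24
Difference = |€629.09 − €208.24| = €420.85 ≈ €421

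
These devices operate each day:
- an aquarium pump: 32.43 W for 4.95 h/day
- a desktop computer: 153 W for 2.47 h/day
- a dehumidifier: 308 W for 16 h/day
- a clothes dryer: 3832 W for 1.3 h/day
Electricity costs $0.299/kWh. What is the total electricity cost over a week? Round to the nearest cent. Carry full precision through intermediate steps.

$21.87

aquarium pump: 32.43 W × 4.95 h × 7 d = 1,124 Wh = 1.124 kWh
desktop computer: 153 W × 2.47 h × 7 d = 2,645 Wh = 2.645 kWh
dehumidifier: 308 W × 16 h × 7 d = 34,496 Wh = 34.5 kWh
clothes dryer: 3832 W × 1.3 h × 7 d = 34,871 Wh = 34.87 kWh
Total energy = 1.124 + 2.645 + 34.5 + 34.87 = 73.14 kWh
Cost = 73.14 kWh × $0.299 = $21.87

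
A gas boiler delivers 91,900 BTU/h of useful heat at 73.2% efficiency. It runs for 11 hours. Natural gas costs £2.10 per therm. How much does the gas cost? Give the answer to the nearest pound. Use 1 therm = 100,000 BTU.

£29

Heat delivered = 91,900 BTU/h × 11 h = 1,010,900 BTU
Gas input = 1,010,900 / 0.732 = 1,381,011 BTU
= 1,381,011 / 100,000 = 13.81 therm
Cost = 13.81 × £2.10/therm = £29.00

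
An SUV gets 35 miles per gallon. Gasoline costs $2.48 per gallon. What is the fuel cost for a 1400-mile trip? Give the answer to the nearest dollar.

$99

Fuel = 1400 mi / 35 mpg = 40 gal
Cost = 40 gal × $2.48/gal = $99.20 ≈ $99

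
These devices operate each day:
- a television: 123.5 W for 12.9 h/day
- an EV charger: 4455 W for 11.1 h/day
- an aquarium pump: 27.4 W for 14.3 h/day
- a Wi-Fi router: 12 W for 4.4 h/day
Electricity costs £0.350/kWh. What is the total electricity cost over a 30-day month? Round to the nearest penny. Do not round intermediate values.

£540.63

television: 123.5 W × 12.9 h × 30 d = 47,794 Wh = 47.79 kWh
EV charger: 4455 W × 11.1 h × 30 d = 1,483,515 Wh = 1,484 kWh
aquarium pump: 27.4 W × 14.3 h × 30 d = 11,755 Wh = 11.75 kWh
Wi-Fi router: 12 W × 4.4 h × 30 d = 1,584 Wh = 1.584 kWh
Total energy = 47.79 + 1,484 + 11.75 + 1.584 = 1,545 kWh
Cost = 1,545 kWh × £0.350 = £540.63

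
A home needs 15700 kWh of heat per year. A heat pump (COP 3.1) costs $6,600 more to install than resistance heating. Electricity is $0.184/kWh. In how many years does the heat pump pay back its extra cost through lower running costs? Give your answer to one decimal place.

Resistance: 15700 kWh × $0.184 = $2,888.80/yr
Heat pump: 15700 / 3.1 = 5065 kWh in → × $0.184 = $931.87/yr
Annual savings = $1,956.93
Payback = $6,600 / $1,956.93 = 3.37 years

3.4 years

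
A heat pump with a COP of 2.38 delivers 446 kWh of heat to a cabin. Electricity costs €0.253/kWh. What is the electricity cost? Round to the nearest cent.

Electrical input = 446 kWh / 2.38 = 187.4 kWh
Cost = 187.4 × €0.253/kWh = €47.41

€47.41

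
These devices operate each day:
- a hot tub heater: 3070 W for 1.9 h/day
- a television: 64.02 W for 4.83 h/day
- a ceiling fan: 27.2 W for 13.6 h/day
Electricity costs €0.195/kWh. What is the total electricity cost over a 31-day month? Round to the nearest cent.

hot tub heater: 3070 W × 1.9 h × 31 d = 180,823 Wh = 180.8 kWh
television: 64.02 W × 4.83 h × 31 d = 9,586 Wh = 9.586 kWh
ceiling fan: 27.2 W × 13.6 h × 31 d = 11,468 Wh = 11.47 kWh
Total energy = 180.8 + 9.586 + 11.47 = 201.9 kWh
Cost = 201.9 kWh × €0.195 = €39.37

€39.37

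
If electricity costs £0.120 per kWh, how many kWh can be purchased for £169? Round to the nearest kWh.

1408 kWh

£169 / £0.120 per kWh = 1,408 kWh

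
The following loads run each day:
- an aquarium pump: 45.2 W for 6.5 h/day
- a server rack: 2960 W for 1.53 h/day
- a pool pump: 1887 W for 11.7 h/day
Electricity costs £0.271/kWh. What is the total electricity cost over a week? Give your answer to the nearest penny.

aquarium pump: 45.2 W × 6.5 h × 7 d = 2,057 Wh = 2.057 kWh
server rack: 2960 W × 1.53 h × 7 d = 31,702 Wh = 31.7 kWh
pool pump: 1887 W × 11.7 h × 7 d = 154,545 Wh = 154.5 kWh
Total energy = 2.057 + 31.7 + 154.5 = 188.3 kWh
Cost = 188.3 kWh × £0.271 = £51.03

£51.03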